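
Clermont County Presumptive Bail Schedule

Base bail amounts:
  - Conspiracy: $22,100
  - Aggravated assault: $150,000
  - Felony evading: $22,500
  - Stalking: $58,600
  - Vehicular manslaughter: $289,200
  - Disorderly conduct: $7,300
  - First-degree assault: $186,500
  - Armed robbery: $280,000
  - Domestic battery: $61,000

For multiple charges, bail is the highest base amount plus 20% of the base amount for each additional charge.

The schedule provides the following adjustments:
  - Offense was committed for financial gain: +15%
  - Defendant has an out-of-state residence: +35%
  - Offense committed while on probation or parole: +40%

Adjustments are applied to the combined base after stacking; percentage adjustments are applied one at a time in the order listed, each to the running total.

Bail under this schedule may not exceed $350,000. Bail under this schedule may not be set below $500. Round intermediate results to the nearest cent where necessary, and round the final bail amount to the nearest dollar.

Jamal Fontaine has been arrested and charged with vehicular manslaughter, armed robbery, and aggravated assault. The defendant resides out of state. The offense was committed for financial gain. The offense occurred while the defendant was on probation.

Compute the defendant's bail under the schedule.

Base amounts from the schedule: vehicular manslaughter $289,200; armed robbery $280,000; aggravated assault $150,000.
Stacking rule: highest base plus 20% of each additional charge. Highest is vehicular manslaughter at $289,200. Additional: $280,000 × 20% = $56,000; $150,000 × 20% = $30,000. Combined base = $289,200 + $86,000 = $375,200.
Offense was committed for financial gain (+15%): $375,200 × 1.15 = $431,480.
Defendant has an out-of-state residence (+35%): $431,480 × 1.35 = $582,498.
Offense committed while on probation or parole (+40%): $582,498 × 1.4 = $815,497.20.
Result $815,497.20 exceeds the maximum of $350,000; bail is capped at $350,000.
$350,000 is at or above the $500 minimum.

$350,000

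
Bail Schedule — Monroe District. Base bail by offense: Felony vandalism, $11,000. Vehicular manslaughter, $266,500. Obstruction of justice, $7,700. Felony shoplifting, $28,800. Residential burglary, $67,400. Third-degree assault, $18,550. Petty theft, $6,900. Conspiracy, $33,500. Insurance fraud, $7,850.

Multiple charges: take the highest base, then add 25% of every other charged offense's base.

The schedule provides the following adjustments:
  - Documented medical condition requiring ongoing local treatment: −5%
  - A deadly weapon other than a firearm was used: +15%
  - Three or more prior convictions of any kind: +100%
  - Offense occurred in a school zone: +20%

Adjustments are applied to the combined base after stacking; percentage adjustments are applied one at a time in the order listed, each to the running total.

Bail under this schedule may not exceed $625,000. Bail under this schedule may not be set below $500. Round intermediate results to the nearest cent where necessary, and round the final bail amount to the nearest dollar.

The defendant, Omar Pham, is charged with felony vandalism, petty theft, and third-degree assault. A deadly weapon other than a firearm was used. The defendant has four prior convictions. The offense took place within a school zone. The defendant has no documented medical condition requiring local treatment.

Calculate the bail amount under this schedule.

Base amounts from the schedule: felony vandalism $11,000; petty theft $6,900; third-degree assault $18,550.
Stacking rule: highest base plus 25% of each additional charge. Highest is third-degree assault at $18,550. Additional: $11,000 × 25% = $2,750; $6,900 × 25% = $1,725. Combined base = $18,550 + $4,475 = $23,025.
A deadly weapon other than a firearm was used (+15%): $23,025 × 1.15 = $26,478.75.
Three or more prior convictions of any kind (+100%): $26,478.75 × 2 = $52,957.50.
Offense occurred in a school zone (+20%): $52,957.50 × 1.2 = $63,549.
$63,549 is within the $625,000 maximum.
$63,549 is at or above the $500 minimum.

$63,549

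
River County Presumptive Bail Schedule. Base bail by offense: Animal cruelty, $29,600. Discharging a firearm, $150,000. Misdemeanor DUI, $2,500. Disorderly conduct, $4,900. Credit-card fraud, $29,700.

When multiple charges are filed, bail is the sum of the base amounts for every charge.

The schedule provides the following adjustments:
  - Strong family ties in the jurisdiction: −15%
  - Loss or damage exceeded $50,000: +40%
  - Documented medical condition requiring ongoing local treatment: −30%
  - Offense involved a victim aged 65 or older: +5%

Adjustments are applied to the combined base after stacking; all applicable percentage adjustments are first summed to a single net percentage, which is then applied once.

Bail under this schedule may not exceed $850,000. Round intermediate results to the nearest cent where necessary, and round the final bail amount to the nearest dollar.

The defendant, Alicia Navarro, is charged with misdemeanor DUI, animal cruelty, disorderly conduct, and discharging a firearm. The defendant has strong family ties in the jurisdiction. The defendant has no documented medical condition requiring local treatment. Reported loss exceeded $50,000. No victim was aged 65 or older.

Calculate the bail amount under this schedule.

$233,750

Base amounts from the schedule: misdemeanor DUI $2,500; animal cruelty $29,600; disorderly conduct $4,900; discharging a firearm $150,000.
Stacking rule: sum of all bases. $2,500 + $29,600 + $4,900 + $150,000 = $187,000.
Net percentage adjustment: −15% +40% = +25%. $187,000 × 1.25 = $233,750.
$233,750 is within the $850,000 maximum.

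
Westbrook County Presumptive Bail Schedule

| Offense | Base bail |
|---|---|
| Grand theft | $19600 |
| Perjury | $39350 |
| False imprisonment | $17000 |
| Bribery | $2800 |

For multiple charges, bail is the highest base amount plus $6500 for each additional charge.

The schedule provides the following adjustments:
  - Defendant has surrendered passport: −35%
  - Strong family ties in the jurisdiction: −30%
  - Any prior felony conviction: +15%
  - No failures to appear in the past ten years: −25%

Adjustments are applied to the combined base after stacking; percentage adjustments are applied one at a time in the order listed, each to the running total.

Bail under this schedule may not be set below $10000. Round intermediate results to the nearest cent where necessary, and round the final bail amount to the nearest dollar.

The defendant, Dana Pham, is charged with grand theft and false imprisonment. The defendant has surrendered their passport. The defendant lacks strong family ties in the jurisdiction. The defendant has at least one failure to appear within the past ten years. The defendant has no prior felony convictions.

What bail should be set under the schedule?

$16965

Base amounts from the schedule: grand theft $19600; false imprisonment $17000.
Stacking rule: highest base plus $6500 per additional charge. Highest is grand theft at $19600; 1 additional charge → +$6500. Combined base = $26100.
Defendant has surrendered passport (−35%): $26100 × 0.65 = $16965.
$16965 is at or above the $10000 minimum.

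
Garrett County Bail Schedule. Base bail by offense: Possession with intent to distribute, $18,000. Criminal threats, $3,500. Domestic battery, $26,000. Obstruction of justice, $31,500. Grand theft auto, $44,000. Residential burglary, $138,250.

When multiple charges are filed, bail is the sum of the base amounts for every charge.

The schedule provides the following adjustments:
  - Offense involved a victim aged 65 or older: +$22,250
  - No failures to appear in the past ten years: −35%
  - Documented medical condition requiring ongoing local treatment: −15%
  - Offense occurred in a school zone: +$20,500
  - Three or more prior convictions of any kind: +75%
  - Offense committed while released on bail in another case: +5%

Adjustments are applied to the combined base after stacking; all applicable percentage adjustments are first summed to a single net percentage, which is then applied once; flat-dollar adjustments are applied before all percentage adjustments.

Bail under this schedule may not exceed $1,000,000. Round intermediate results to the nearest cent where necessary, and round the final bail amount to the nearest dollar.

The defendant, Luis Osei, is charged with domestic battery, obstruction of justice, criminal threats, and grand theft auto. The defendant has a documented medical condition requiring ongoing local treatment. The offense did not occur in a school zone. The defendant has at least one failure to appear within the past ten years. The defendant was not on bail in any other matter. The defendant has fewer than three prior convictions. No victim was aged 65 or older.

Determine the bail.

Base amounts from the schedule: domestic battery $26,000; obstruction of justice $31,500; criminal threats $3,500; grand theft auto $44,000.
Stacking rule: sum of all bases. $26,000 + $31,500 + $3,500 + $44,000 = $105,000.
Documented medical condition requiring ongoing local treatment (−15%): $105,000 × 0.85 = $89,250.
$89,250 is within the $1,000,000 maximum.

$89,250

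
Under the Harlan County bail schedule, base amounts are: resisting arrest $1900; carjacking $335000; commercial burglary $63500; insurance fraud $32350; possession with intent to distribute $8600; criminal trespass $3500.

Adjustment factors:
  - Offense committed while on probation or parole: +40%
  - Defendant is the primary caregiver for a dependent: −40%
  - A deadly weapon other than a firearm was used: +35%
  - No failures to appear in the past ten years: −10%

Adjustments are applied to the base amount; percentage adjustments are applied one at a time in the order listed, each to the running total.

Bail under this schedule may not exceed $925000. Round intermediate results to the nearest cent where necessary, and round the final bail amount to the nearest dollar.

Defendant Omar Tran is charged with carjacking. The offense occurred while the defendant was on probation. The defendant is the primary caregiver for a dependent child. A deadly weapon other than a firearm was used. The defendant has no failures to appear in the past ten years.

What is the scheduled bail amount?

$341901

Base amounts from the schedule: carjacking $335000.
Single charge. Combined base = $335000.
Offense committed while on probation or parole (+40%): $335000 × 1.4 = $469000.
Defendant is the primary caregiver for a dependent (−40%): $469000 × 0.6 = $281400.
A deadly weapon other than a firearm was used (+35%): $281400 × 1.35 = $379890.
No failures to appear in the past ten years (−10%): $379890 × 0.9 = $341901.
$341901 is within the $925000 maximum.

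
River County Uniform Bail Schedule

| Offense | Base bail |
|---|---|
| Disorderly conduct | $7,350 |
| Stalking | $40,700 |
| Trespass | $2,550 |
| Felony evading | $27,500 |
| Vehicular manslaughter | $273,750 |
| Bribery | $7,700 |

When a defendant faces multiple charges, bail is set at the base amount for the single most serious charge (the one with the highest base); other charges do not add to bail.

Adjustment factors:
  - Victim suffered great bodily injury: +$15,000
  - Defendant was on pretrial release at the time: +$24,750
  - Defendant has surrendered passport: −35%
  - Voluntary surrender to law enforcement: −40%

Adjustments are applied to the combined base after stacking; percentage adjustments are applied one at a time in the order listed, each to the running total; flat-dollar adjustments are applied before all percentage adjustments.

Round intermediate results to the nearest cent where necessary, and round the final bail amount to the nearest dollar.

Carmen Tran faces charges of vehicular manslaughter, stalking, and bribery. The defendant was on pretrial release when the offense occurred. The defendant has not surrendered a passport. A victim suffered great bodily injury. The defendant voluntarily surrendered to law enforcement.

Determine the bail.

Base amounts from the schedule: vehicular manslaughter $273,750; stalking $40,700; bribery $7,700.
Stacking rule: use the highest base only. Highest is vehicular manslaughter at $273,750. Combined base = $273,750.
Victim suffered great bodily injury (+$15,000 flat): $273,750 + $15,000 = $288,750.
Defendant was on pretrial release at the time (+$24,750 flat): $288,750 + $24,750 = $313,500.
Voluntary surrender to law enforcement (−40%): $313,500 × 0.6 = $188,100.

$188,100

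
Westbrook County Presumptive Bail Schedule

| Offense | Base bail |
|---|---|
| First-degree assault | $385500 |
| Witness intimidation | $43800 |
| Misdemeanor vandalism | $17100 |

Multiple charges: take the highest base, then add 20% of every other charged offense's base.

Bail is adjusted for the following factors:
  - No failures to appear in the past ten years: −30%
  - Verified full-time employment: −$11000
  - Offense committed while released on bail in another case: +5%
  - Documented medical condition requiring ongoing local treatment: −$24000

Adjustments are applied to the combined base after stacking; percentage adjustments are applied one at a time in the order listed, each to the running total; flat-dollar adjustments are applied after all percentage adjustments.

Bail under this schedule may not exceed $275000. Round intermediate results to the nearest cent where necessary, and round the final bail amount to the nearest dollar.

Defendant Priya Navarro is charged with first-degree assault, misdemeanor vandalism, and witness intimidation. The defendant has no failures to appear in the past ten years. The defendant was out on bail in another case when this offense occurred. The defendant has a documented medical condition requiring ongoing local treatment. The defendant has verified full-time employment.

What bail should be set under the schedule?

Base amounts from the schedule: first-degree assault $385500; misdemeanor vandalism $17100; witness intimidation $43800.
Stacking rule: highest base plus 20% of each additional charge. Highest is first-degree assault at $385500. Additional: $17100 × 20% = $3420; $43800 × 20% = $8760. Combined base = $385500 + $12180 = $397680.
No failures to appear in the past ten years (−30%): $397680 × 0.7 = $278376.
Offense committed while released on bail in another case (+5%): $278376 × 1.05 = $292294.80.
Verified full-time employment (−$11000 flat): $292294.80 − $11000 = $281294.80.
Documented medical condition requiring ongoing local treatment (−$24000 flat): $281294.80 − $24000 = $257294.80.
$257294.80 is within the $275000 maximum.
Rounded to the nearest dollar: $257295.

$257295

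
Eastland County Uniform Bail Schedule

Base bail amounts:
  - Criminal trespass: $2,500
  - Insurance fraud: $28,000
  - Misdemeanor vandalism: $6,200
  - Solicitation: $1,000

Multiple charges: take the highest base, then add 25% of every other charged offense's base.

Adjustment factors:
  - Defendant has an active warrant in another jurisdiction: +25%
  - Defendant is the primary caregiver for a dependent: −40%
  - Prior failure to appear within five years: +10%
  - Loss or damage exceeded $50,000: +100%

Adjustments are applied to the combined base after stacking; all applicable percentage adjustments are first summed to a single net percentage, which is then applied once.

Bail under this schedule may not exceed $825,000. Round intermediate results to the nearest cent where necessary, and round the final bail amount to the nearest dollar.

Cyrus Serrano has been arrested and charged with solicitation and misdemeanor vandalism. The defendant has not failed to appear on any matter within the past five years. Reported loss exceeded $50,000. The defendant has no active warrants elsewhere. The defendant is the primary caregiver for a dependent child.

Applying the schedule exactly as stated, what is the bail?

Base amounts from the schedule: solicitation $1,000; misdemeanor vandalism $6,200.
Stacking rule: highest base plus 25% of each additional charge. Highest is misdemeanor vandalism at $6,200. Additional: $1,000 × 25% = $250. Combined base = $6,200 + $250 = $6,450.
Net percentage adjustment: −40% +100% = +60%. $6,450 × 1.6 = $10,320.
$10,320 is within the $825,000 maximum.

$10,320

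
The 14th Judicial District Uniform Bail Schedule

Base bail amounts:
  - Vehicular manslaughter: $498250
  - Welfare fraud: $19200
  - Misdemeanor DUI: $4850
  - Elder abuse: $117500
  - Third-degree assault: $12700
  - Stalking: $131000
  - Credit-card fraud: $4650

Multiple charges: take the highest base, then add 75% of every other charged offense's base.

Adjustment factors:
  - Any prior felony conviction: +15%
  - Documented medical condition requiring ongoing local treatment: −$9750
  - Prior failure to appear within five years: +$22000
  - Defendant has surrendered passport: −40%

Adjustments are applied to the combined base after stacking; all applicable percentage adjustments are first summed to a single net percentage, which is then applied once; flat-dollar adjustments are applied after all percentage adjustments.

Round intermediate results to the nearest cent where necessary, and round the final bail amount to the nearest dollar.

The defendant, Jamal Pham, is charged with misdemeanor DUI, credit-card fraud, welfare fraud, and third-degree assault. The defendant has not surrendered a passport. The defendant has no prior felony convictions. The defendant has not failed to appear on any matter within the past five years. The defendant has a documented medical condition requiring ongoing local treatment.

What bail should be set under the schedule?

$26100

Base amounts from the schedule: misdemeanor DUI $4850; credit-card fraud $4650; welfare fraud $19200; third-degree assault $12700.
Stacking rule: highest base plus 75% of each additional charge. Highest is welfare fraud at $19200. Additional: $4850 × 75% = $3637.50; $4650 × 75% = $3487.50; $12700 × 75% = $9525. Combined base = $19200 + $16650 = $35850.
Documented medical condition requiring ongoing local treatment (−$9750 flat): $35850 − $9750 = $26100.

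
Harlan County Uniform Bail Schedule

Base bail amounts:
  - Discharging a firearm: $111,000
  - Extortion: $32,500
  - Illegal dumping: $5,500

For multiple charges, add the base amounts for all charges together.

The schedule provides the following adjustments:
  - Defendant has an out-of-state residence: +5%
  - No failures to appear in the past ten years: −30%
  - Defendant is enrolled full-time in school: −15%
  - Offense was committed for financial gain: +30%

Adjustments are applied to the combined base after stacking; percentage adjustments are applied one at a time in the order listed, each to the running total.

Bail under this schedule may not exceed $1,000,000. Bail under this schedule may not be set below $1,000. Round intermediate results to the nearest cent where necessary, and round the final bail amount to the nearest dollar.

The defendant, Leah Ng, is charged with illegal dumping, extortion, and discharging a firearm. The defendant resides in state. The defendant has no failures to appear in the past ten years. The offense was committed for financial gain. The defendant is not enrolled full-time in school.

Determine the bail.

Base amounts from the schedule: illegal dumping $5,500; extortion $32,500; discharging a firearm $111,000.
Stacking rule: sum of all bases. $5,500 + $32,500 + $111,000 = $149,000.
No failures to appear in the past ten years (−30%): $149,000 × 0.7 = $104,300.
Offense was committed for financial gain (+30%): $104,300 × 1.3 = $135,590.
$135,590 is within the $1,000,000 maximum.
$135,590 is at or above the $1,000 minimum.

$135,590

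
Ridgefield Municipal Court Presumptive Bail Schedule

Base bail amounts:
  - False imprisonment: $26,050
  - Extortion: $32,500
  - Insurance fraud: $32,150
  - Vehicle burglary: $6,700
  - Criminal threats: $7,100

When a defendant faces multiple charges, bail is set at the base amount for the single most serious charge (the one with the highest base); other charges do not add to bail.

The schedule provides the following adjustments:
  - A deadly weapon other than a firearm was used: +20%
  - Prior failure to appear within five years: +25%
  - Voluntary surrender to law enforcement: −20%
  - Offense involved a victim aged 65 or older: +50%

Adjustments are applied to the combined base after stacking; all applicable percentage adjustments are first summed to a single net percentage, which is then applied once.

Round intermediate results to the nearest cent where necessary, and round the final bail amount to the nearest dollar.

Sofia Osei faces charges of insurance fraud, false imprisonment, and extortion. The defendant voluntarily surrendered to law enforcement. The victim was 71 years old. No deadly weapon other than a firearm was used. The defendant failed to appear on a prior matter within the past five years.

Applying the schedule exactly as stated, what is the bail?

Base amounts from the schedule: insurance fraud $32,150; false imprisonment $26,050; extortion $32,500.
Stacking rule: use the highest base only. Highest is extortion at $32,500. Combined base = $32,500.
Net percentage adjustment: +25% −20% +50% = +55%. $32,500 × 1.55 = $50,375.

$50,375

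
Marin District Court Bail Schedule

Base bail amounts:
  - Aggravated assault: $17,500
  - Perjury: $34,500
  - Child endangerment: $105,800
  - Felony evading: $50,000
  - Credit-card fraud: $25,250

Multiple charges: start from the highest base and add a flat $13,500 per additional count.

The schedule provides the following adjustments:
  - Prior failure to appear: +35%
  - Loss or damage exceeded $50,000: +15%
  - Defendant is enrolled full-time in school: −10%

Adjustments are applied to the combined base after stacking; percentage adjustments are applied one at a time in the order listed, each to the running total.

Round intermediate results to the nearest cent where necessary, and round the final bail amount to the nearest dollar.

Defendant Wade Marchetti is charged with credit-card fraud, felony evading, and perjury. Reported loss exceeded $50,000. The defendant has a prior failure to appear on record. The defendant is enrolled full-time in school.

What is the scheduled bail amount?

$107,588

Base amounts from the schedule: credit-card fraud $25,250; felony evading $50,000; perjury $34,500.
Stacking rule: highest base plus $13,500 per additional charge. Highest is felony evading at $50,000; 2 additional charges → +$27,000. Combined base = $77,000.
Prior failure to appear (+35%): $77,000 × 1.35 = $103,950.
Loss or damage exceeded $50,000 (+15%): $103,950 × 1.15 = $119,542.50.
Defendant is enrolled full-time in school (−10%): $119,542.50 × 0.9 = $107,588.25.
Rounded to the nearest dollar: $107,588.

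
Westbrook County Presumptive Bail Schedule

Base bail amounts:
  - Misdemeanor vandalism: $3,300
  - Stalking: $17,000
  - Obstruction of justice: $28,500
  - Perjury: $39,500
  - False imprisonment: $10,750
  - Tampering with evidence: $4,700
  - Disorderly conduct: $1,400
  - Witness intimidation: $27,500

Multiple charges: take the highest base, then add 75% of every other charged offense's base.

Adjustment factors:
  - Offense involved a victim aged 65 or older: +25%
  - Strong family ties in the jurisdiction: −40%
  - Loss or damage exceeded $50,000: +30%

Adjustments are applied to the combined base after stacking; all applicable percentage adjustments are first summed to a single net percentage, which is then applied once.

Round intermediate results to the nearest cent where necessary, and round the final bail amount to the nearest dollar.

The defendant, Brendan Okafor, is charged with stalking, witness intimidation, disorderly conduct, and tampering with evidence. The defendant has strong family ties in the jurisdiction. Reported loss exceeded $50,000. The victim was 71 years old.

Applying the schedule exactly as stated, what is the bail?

$51,549

Base amounts from the schedule: stalking $17,000; witness intimidation $27,500; disorderly conduct $1,400; tampering with evidence $4,700.
Stacking rule: highest base plus 75% of each additional charge. Highest is witness intimidation at $27,500. Additional: $17,000 × 75% = $12,750; $1,400 × 75% = $1,050; $4,700 × 75% = $3,525. Combined base = $27,500 + $17,325 = $44,825.
Net percentage adjustment: +25% −40% +30% = +15%. $44,825 × 1.15 = $51,548.75.
Rounded to the nearest dollar: $51,549.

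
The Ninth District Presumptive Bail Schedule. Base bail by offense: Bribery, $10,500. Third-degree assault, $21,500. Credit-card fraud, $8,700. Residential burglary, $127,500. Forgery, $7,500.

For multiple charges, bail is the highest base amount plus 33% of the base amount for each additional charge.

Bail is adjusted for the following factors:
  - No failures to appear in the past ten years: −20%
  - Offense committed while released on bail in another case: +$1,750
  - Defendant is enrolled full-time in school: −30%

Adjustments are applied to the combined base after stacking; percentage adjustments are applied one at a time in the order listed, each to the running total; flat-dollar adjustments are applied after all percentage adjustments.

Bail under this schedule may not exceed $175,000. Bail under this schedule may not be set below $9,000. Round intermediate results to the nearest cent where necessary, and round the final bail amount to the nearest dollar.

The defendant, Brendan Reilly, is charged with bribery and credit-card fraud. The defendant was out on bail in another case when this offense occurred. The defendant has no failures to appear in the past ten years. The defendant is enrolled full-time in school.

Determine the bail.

Base amounts from the schedule: bribery $10,500; credit-card fraud $8,700.
Stacking rule: highest base plus 33% of each additional charge. Highest is bribery at $10,500. Additional: $8,700 × 33% = $2,871. Combined base = $10,500 + $2,871 = $13,371.
No failures to appear in the past ten years (−20%): $13,371 × 0.8 = $10,696.80.
Defendant is enrolled full-time in school (−30%): $10,696.80 × 0.7 = $7,487.76.
Offense committed while released on bail in another case (+$1,750 flat): $7,487.76 + $1,750 = $9,237.76.
$9,237.76 is within the $175,000 maximum.
$9,237.76 is at or above the $9,000 minimum.
Rounded to the nearest dollar: $9,238.

$9,238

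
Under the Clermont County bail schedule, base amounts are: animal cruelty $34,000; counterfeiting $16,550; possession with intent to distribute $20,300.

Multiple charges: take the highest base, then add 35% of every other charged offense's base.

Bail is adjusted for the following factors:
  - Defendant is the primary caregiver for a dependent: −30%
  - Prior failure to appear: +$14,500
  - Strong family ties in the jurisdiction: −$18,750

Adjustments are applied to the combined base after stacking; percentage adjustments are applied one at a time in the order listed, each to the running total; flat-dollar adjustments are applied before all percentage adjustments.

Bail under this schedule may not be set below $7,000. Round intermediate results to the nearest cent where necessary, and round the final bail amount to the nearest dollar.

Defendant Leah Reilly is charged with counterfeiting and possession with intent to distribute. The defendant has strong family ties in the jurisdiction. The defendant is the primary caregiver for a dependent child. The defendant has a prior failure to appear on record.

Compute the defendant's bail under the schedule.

Base amounts from the schedule: counterfeiting $16,550; possession with intent to distribute $20,300.
Stacking rule: highest base plus 35% of each additional charge. Highest is possession with intent to distribute at $20,300. Additional: $16,550 × 35% = $5,792.50. Combined base = $20,300 + $5,792.50 = $26,092.50.
Prior failure to appear (+$14,500 flat): $26,092.50 + $14,500 = $40,592.50.
Strong family ties in the jurisdiction (−$18,750 flat): $40,592.50 − $18,750 = $21,842.50.
Defendant is the primary caregiver for a dependent (−30%): $21,842.50 × 0.7 = $15,289.75.
$15,289.75 is at or above the $7,000 minimum.
Rounded to the nearest dollar: $15,290.

$15,290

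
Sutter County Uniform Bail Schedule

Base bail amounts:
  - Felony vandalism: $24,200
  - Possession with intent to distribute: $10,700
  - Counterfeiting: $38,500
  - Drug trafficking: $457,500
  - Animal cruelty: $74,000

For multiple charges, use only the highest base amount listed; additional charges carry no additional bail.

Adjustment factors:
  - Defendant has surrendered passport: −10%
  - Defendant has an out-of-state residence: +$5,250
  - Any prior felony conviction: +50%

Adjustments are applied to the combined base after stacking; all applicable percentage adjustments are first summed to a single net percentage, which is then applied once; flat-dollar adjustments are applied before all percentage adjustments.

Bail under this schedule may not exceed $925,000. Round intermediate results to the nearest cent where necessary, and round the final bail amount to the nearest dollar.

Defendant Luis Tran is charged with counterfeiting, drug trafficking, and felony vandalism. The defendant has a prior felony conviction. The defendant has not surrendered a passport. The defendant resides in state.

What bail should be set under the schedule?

Base amounts from the schedule: counterfeiting $38,500; drug trafficking $457,500; felony vandalism $24,200.
Stacking rule: use the highest base only. Highest is drug trafficking at $457,500. Combined base = $457,500.
Any prior felony conviction (+50%): $457,500 × 1.5 = $686,250.
$686,250 is within the $925,000 maximum.

$686,250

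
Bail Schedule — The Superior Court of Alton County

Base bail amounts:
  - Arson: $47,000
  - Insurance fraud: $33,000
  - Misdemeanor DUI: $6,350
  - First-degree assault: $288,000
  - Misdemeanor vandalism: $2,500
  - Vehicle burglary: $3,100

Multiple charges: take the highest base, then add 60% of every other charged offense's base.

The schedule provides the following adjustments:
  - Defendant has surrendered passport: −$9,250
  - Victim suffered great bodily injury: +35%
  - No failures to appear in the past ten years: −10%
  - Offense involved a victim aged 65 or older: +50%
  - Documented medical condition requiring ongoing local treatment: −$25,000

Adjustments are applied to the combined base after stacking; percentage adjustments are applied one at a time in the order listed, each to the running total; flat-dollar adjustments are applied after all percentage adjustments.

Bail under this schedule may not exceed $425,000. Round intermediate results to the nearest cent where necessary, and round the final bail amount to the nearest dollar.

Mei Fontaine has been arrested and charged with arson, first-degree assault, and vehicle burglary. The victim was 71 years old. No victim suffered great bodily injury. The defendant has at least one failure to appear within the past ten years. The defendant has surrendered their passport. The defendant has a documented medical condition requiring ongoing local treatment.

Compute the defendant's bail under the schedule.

$425,000

Base amounts from the schedule: arson $47,000; first-degree assault $288,000; vehicle burglary $3,100.
Stacking rule: highest base plus 60% of each additional charge. Highest is first-degree assault at $288,000. Additional: $47,000 × 60% = $28,200; $3,100 × 60% = $1,860. Combined base = $288,000 + $30,060 = $318,060.
Offense involved a victim aged 65 or older (+50%): $318,060 × 1.5 = $477,090.
Defendant has surrendered passport (−$9,250 flat): $477,090 − $9,250 = $467,840.
Documented medical condition requiring ongoing local treatment (−$25,000 flat): $467,840 − $25,000 = $442,840.
Result $442,840 exceeds the maximum of $425,000; bail is capped at $425,000.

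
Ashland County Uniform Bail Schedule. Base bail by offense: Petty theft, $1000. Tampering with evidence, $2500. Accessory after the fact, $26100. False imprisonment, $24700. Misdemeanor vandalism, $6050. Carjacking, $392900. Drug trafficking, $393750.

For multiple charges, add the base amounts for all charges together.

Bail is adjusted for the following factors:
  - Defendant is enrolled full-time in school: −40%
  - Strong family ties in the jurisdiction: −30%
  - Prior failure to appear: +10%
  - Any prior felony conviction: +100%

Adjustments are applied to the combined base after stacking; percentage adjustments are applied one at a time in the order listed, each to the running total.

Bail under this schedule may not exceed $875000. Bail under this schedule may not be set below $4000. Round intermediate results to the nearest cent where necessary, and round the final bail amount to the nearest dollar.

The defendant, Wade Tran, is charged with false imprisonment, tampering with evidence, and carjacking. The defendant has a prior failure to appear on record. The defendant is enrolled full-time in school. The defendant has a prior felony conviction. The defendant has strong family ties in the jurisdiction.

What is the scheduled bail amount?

$388172

Base amounts from the schedule: false imprisonment $24700; tampering with evidence $2500; carjacking $392900.
Stacking rule: sum of all bases. $24700 + $2500 + $392900 = $420100.
Defendant is enrolled full-time in school (−40%): $420100 × 0.6 = $252060.
Strong family ties in the jurisdiction (−30%): $252060 × 0.7 = $176442.
Prior failure to appear (+10%): $176442 × 1.1 = $194086.20.
Any prior felony conviction (+100%): $194086.20 × 2 = $388172.40.
$388172.40 is within the $875000 maximum.
$388172.40 is at or above the $4000 minimum.
Rounded to the nearest dollar: $388172.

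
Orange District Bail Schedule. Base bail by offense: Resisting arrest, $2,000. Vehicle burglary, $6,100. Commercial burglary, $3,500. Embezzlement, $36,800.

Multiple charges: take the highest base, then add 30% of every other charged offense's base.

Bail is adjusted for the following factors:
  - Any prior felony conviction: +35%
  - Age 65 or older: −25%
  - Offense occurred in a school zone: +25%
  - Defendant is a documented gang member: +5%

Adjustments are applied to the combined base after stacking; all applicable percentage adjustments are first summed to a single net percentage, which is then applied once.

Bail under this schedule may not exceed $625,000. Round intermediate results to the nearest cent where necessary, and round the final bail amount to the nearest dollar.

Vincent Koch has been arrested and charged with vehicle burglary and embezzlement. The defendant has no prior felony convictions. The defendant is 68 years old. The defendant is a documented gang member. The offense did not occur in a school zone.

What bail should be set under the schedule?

Base amounts from the schedule: vehicle burglary $6,100; embezzlement $36,800.
Stacking rule: highest base plus 30% of each additional charge. Highest is embezzlement at $36,800. Additional: $6,100 × 30% = $1,830. Combined base = $36,800 + $1,830 = $38,630.
Net percentage adjustment: −25% +5% = −20%. $38,630 × 0.8 = $30,904.
$30,904 is within the $625,000 maximum.

$30,904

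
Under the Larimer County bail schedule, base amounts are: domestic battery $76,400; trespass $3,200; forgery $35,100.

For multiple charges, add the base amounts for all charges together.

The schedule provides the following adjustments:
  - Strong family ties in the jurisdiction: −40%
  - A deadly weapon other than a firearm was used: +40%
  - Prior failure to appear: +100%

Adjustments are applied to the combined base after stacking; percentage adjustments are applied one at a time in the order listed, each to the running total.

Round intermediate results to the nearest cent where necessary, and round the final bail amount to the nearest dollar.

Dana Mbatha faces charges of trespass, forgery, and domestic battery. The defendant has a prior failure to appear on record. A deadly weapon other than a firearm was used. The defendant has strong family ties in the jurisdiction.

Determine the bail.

$192,696

Base amounts from the schedule: trespass $3,200; forgery $35,100; domestic battery $76,400.
Stacking rule: sum of all bases. $3,200 + $35,100 + $76,400 = $114,700.
Strong family ties in the jurisdiction (−40%): $114,700 × 0.6 = $68,820.
A deadly weapon other than a firearm was used (+40%): $68,820 × 1.4 = $96,348.
Prior failure to appear (+100%): $96,348 × 2 = $192,696.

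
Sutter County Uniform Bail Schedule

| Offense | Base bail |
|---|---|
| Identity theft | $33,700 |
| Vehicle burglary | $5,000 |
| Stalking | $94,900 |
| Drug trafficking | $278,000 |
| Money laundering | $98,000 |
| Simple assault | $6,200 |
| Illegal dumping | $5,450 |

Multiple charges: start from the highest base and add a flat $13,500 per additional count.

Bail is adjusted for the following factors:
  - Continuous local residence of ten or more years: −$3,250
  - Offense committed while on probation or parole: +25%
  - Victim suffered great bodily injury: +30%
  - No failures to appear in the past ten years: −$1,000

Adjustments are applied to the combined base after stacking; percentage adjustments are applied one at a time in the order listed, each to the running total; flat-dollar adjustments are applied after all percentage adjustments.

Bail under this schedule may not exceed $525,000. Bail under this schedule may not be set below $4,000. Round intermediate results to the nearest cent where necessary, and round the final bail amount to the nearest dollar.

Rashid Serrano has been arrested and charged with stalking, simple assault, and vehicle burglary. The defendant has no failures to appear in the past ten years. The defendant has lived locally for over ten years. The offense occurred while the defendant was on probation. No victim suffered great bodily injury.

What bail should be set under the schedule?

$148,125

Base amounts from the schedule: stalking $94,900; simple assault $6,200; vehicle burglary $5,000.
Stacking rule: highest base plus $13,500 per additional charge. Highest is stalking at $94,900; 2 additional charges → +$27,000. Combined base = $121,900.
Offense committed while on probation or parole (+25%): $121,900 × 1.25 = $152,375.
Continuous local residence of ten or more years (−$3,250 flat): $152,375 − $3,250 = $149,125.
No failures to appear in the past ten years (−$1,000 flat): $149,125 − $1,000 = $148,125.
$148,125 is within the $525,000 maximum.
$148,125 is at or above the $4,000 minimum.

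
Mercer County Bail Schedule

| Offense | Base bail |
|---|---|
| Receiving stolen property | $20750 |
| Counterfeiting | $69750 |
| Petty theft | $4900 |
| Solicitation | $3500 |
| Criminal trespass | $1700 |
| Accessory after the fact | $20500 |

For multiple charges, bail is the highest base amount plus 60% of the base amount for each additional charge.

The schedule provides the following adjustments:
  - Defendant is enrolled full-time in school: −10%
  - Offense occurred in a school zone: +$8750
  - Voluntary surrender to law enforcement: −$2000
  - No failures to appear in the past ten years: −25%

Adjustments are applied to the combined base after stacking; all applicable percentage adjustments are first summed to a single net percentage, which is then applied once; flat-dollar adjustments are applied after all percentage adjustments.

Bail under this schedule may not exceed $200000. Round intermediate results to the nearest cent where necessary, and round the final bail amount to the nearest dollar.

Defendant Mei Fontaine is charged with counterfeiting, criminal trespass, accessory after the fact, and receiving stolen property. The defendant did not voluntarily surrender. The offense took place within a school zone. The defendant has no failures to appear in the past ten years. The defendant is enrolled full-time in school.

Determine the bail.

Base amounts from the schedule: counterfeiting $69750; criminal trespass $1700; accessory after the fact $20500; receiving stolen property $20750.
Stacking rule: highest base plus 60% of each additional charge. Highest is counterfeiting at $69750. Additional: $1700 × 60% = $1020; $20500 × 60% = $12300; $20750 × 60% = $12450. Combined base = $69750 + $25770 = $95520.
Net percentage adjustment: −10% −25% = −35%. $95520 × 0.65 = $62088.
Offense occurred in a school zone (+$8750 flat): $62088 + $8750 = $70838.
$70838 is within the $200000 maximum.

$70838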